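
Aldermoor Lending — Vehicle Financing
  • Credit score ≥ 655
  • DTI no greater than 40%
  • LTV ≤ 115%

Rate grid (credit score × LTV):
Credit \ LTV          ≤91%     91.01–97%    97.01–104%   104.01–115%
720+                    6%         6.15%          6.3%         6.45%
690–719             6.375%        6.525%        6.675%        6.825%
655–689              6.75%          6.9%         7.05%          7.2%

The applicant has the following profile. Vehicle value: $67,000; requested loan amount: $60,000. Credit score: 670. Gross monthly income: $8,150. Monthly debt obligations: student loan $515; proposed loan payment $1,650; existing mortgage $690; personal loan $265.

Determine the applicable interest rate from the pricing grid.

6.75%

Credit score 670 ≥ 655; Total monthly debts = (515 + 1,650 + 690 + 265) = 3,120. DTI: 3,120 ÷ 8,150 = 38.3%, within the 40% cap
LTV: 60,000 ÷ 67,000 = 89.6%, within 115% cap
Credit 670 → row 655–689; LTV 89.6% → column ≤91%. Grid cell → 6.75%.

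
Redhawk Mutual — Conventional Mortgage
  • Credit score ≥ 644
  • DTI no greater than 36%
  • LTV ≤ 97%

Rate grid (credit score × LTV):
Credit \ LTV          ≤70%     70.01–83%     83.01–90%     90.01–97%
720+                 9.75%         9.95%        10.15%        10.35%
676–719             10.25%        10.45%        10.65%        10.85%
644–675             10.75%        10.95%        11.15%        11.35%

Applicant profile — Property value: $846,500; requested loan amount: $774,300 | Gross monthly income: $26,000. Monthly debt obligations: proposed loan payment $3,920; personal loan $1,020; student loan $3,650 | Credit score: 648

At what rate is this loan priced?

11.35%

Credit score 648 ≥ 644; Total monthly debts = (3,920 + 1,020 + 3,650) = 8,590. DTI = 8,590/26,000 = 33% ≤ 36%
LTV = 774,300/846,500 = 91.5% ≤ 97%
Score 648 is in the 644–675 band; LTV 91.5% is in the 90.01–97% band → 11.35%.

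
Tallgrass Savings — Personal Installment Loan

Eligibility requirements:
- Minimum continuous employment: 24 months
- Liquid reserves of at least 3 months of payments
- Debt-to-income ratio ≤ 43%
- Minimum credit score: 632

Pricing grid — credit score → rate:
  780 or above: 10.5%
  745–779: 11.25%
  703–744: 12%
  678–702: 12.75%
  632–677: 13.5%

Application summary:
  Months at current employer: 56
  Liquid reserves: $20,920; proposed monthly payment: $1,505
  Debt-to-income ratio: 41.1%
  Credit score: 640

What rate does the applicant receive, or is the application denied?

Approved at 13.5%

Credit score 640 ≥ 632 (meets minimum)
Reserves = 20,920/1,505 = 13.9 months ≥ 3
DTI 41.1% ≤ 43%
Employment 56 ≥ 24 months
All requirements met. Score 640 falls in the 632–677 tier → 13.5%.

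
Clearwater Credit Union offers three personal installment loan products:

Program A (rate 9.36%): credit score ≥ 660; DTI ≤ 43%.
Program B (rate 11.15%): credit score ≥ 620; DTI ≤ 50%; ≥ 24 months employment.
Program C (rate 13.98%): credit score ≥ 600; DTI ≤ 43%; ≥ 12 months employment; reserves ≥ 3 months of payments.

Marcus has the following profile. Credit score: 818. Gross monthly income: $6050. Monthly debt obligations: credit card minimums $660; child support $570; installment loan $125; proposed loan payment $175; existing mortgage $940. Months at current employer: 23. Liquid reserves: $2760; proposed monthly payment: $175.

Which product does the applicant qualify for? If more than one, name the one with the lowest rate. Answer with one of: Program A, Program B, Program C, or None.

Program A

Total debts = (660 + 570 + 125 + 175 + 940) = 2,470; DTI = 2,470/6,050 = 40.8%.
Reserves = 2,760/175 = 15.8 months.
Program A: score 818 ≥ 660; DTI 40.8% ≤ 43% → qualifies.
Program B: score 818 ≥ 620; DTI 40.8% ≤ 50%; employment 23 < 24 mo → does not qualify.
Program C: score 818 ≥ 600; DTI 40.8% ≤ 43%; employment 23 ≥ 12 mo; reserves 15.8 ≥ 3 mo → qualifies.
Qualifying: Program A, Program C. Lowest rate is 9.36% → Program A.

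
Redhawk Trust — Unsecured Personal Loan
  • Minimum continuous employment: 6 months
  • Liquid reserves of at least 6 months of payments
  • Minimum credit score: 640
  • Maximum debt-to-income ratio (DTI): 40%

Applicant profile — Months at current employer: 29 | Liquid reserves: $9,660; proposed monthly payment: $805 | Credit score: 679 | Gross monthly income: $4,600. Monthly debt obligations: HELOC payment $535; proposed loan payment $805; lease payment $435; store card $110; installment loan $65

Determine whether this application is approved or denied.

Employment 29 ≥ 6 months
Reserves = 9,660/805 = 12.0 months ≥ 6
Credit score 679 ≥ 640 (meets)
Total monthly debts = (535 + 805 + 435 + 110 + 65) = 1,950. DTI = 1,950/4,600 = 42.4% > 40%
Fails on DTI.

Denied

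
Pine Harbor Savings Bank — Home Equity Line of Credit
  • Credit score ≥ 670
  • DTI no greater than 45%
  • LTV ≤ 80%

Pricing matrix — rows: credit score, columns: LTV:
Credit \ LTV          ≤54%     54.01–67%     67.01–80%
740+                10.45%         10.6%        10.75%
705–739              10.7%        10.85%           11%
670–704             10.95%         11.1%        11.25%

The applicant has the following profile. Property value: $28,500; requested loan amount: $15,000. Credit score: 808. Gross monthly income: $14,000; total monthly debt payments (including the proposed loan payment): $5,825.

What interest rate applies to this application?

10.45%

Credit score 808 ≥ 670; DTI = 5,825/14,000 = 41.6% ≤ 45%
LTV = 15,000/28,500 = 52.6% ≤ 80%
Score 808 is in the 740+ band; LTV 52.6% is in the ≤54% band → 10.45%.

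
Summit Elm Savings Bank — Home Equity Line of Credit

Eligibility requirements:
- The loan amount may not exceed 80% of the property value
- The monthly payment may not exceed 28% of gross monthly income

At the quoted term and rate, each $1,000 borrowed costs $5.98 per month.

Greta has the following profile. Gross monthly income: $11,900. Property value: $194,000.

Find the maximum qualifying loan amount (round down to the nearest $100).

Payment cap: 28% × $11,900 = $3,332/month.
At $5.98 per $1,000, that supports 3,332/5.98 × 1,000 ≈ $557,190 → $557,100.
LTV cap: 80% × $194,000 = $155,200 → $155,200.
Binding constraint: loan-to-value.

$155,200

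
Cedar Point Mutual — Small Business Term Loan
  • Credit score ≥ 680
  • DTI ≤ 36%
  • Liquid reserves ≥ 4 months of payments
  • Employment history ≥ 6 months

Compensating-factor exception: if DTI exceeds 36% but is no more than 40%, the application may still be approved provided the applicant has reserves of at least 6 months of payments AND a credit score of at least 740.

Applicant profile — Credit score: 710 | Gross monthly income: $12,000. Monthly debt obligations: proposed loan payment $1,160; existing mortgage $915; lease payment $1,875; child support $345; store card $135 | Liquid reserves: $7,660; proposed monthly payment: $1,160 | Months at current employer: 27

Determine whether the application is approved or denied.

Credit score 710 ≥ 680 (meets base)
Total debts = (1,160 + 915 + 1,875 + 345 + 135) = 4,430. DTI: 4,430 ÷ 12,000 = 36.9%, over the 36% base limit.
Reserves: 7,660 ÷ 1,160 = 6.6 months (meets 4-month minimum)
Employment 27 ≥ 6 months
36.9% falls in the override range (36%–40%), so the compensating-factor test applies.
Override check — reserves: 6.6 mo (ok); score: 710 (below 740).
Compensating-factor requirement not fully met.

Denied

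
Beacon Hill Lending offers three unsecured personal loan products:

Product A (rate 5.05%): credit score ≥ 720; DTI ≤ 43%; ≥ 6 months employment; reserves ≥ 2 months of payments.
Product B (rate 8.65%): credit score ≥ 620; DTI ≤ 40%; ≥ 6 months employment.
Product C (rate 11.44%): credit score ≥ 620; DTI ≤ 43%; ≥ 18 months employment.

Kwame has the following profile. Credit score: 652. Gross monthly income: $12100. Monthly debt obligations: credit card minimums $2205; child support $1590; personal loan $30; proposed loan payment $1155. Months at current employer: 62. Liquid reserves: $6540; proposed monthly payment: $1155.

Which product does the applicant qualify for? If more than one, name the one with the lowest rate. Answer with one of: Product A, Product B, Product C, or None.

Product C

Total debts = (2,205 + 1,590 + 30 + 1,155) = 4,980; DTI = 4,980/12,100 = 41.2%.
Reserves = 6,540/1,155 = 5.7 months.
Product A: score 652 < 720; DTI 41.2% ≤ 43%; employment 62 ≥ 6 mo; reserves 5.7 ≥ 2 mo → does not qualify.
Product B: score 652 ≥ 620; DTI 41.2% > 40%; employment 62 ≥ 6 mo → does not qualify.
Product C: score 652 ≥ 620; DTI 41.2% ≤ 43%; employment 62 ≥ 18 mo → qualifies.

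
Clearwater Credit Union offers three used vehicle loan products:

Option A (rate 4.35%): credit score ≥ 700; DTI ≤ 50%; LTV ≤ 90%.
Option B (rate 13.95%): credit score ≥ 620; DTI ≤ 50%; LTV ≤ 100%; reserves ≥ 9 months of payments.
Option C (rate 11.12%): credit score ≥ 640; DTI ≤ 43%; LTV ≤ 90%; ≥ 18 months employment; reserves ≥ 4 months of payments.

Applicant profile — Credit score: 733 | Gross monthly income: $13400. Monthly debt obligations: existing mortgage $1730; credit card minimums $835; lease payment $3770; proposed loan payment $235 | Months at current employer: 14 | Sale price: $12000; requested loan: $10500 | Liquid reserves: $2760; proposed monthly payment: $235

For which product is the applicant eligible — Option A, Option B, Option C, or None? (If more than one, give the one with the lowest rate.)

Option A

Total debts = (1,730 + 835 + 3,770 + 235) = 6,570; DTI = 6,570/13,400 = 49%.
LTV = 10,500/12,000 = 87.5%.
Reserves = 2,760/235 = 11.7 months.
Option A: score 733 ≥ 700; DTI 49% ≤ 50%; LTV 87.5% ≤ 90% → qualifies.
Option B: score 733 ≥ 620; DTI 49% ≤ 50%; LTV 87.5% ≤ 100%; reserves 11.7 ≥ 9 mo → qualifies.
Option C: score 733 ≥ 640; DTI 49% > 43%; LTV 87.5% ≤ 90%; employment 14 < 18 mo; reserves 11.7 ≥ 4 mo → does not qualify.
Qualifying: Option A, Option B. Lowest rate is 4.35% → Option A.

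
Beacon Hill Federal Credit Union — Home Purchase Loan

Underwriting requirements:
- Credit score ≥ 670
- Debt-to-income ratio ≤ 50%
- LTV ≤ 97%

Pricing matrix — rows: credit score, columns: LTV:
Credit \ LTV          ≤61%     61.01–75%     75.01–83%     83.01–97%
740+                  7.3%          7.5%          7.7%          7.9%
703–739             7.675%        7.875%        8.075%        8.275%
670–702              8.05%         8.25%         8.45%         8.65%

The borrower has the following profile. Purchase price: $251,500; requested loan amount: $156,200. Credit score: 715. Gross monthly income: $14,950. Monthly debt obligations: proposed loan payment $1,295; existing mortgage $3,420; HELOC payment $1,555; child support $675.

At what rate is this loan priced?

Credit score 715 ≥ 670; Total monthly debts = (1,295 + 3,420 + 1,555 + 675) = 6,945. DTI: 6,945 ÷ 14,950 = 46.5%, within the 50% cap
Loan-to-value = 156,200/251,500 = 62.1% — pass (97% max)
Credit 715 → row 703–739; LTV 62.1% → column 61.01–75%. Grid cell → 7.875%.

7.875%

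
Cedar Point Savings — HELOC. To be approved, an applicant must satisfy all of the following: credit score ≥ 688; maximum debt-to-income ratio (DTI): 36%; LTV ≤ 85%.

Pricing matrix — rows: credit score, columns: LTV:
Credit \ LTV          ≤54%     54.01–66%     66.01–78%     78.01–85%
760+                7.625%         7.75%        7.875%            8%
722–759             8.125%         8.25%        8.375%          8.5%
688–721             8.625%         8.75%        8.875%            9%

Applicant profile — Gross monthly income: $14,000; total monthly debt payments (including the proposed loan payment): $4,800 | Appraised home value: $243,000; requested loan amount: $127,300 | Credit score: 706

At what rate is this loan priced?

8.625%

Credit score 706 ≥ 688; DTI: 4,800 ÷ 14,000 = 34.3%, within the 36% cap
LTV = 127,300/243,000 = 52.4% ≤ 85%
Credit 706 → row 688–721; LTV 52.4% → column ≤54%. Grid cell → 8.625%.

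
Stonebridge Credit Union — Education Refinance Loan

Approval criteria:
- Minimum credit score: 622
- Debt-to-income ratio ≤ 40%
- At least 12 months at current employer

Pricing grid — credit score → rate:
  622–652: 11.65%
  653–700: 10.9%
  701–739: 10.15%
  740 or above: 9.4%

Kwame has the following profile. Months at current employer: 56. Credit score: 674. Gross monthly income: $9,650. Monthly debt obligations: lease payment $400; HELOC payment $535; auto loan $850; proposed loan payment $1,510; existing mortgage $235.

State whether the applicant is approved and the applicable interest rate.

Credit score 674 ≥ 622 (meets minimum)
Total monthly debts = (400 + 535 + 850 + 1,510 + 235) = 3,530. DTI: 3,530 ÷ 9,650 = 36.6%, within the 40% cap
Employment 56 ≥ 12 months
All requirements met. Score 674 falls in the 653–700 tier → 10.9%.

Approved at 10.9%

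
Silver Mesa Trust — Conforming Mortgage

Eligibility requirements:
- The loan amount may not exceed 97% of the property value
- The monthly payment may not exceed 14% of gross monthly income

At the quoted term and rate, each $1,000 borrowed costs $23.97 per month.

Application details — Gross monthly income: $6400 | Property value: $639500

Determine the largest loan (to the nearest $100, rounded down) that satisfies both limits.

$37,300

Payment cap: 14% × $6,400 = $896/month.
At $23.97 per $1,000, that supports 896/23.97 × 1,000 ≈ $37,380 → $37,300.
LTV cap: 97% × $639,500 = $620,315 → $620,300.
Binding constraint: payment-to-income.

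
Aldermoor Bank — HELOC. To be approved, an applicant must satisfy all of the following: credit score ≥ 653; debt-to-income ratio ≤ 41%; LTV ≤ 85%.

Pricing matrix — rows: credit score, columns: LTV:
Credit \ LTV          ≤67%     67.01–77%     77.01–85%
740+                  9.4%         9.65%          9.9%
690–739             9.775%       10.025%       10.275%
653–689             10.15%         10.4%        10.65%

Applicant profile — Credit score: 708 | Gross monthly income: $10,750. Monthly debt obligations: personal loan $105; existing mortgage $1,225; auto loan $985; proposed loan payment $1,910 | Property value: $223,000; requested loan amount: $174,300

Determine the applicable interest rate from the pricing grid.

10.275%

Credit score 708 ≥ 653; Total monthly debts = (105 + 1,225 + 985 + 1,910) = 4,225. Debt-to-income = 4,225/10,750 = 39.3% — meets 41% limit
LTV = 174,300/223,000 = 78.2% ≤ 85%
Credit 708 → row 690–739; LTV 78.2% → column 77.01–85%. Grid cell → 10.275%.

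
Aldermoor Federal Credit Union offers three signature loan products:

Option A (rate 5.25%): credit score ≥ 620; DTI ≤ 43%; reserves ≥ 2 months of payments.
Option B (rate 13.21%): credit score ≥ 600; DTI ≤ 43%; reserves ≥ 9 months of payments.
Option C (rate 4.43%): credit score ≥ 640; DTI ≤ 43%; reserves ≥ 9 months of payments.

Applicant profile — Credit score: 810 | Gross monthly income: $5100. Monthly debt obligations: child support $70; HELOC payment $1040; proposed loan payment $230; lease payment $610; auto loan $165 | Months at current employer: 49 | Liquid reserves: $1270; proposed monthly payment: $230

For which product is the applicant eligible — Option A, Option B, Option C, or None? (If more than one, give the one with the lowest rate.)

Option A

Total debts = (70 + 1,040 + 230 + 610 + 165) = 2,115; DTI = 2,115/5,100 = 41.5%.
Reserves = 1,270/230 = 5.5 months.
Option A: score 810 ≥ 620; DTI 41.5% ≤ 43%; reserves 5.5 ≥ 2 mo → qualifies.
Option B: score 810 ≥ 600; DTI 41.5% ≤ 43%; reserves 5.5 < 9 mo → does not qualify.
Option C: score 810 ≥ 640; DTI 41.5% ≤ 43%; reserves 5.5 < 9 mo → does not qualify.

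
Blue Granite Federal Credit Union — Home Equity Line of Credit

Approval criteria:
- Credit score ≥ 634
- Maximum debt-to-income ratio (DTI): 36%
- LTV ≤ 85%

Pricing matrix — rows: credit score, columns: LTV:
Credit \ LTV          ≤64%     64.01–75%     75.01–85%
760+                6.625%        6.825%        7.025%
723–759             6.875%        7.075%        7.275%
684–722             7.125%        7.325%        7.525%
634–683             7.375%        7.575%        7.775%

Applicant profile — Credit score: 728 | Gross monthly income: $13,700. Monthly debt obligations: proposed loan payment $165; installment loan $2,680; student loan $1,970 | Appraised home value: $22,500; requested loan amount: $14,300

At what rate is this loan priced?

Credit score 728 ≥ 634; Total monthly debts = (165 + 2,680 + 1,970) = 4,815. DTI = 4,815/13,700 = 35.1% ≤ 36%
LTV: 14,300 ÷ 22,500 = 63.6%, within 85% cap
Row: 728 falls in 723–759. Column: 63.6% falls in ≤64%. Rate = 6.875%.

6.875%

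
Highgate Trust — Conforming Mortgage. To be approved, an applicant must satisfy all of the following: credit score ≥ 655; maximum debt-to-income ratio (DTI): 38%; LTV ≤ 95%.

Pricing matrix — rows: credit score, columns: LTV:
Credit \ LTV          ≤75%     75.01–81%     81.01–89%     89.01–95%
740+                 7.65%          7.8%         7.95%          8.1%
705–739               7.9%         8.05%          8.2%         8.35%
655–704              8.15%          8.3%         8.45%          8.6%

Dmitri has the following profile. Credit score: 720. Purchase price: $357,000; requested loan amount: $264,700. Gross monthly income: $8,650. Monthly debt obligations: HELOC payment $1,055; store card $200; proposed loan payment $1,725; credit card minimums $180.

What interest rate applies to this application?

7.9%

Credit score 720 ≥ 655; Total monthly debts = (1,055 + 200 + 1,725 + 180) = 3,160. DTI: 3,160 ÷ 8,650 = 36.5%, within the 38% cap
LTV: 264,700 ÷ 357,000 = 74.1%, within 95% cap
Row: 720 falls in 705–739. Column: 74.1% falls in ≤75%. Rate = 7.9%.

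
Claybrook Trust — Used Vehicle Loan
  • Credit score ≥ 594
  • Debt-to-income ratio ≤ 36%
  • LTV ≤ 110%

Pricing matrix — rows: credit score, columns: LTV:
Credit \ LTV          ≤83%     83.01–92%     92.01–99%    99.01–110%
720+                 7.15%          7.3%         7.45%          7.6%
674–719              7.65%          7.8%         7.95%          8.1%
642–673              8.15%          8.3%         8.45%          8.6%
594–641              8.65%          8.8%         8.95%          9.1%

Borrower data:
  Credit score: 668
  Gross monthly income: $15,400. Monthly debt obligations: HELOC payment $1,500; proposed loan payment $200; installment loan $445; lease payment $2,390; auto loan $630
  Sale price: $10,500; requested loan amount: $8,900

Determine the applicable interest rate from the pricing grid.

Credit score 668 ≥ 594; Total monthly debts = (1,500 + 200 + 445 + 2,390 + 630) = 5,165. DTI = 5,165/15,400 = 33.5% ≤ 36%
LTV = 8,900/10,500 = 84.8% ≤ 110%
Row: 668 falls in 642–673. Column: 84.8% falls in 83.01–92%. Rate = 8.3%.

8.3%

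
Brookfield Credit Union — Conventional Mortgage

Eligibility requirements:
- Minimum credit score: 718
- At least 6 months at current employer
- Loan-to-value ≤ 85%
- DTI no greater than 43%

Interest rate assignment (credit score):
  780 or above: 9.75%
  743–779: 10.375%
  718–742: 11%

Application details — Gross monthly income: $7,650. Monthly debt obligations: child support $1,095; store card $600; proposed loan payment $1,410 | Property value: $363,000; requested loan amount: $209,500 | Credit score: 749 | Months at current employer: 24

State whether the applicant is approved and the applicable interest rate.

Credit score 749 ≥ 718 (meets minimum)
Total monthly debts = (1,095 + 600 + 1,410) = 3,105. DTI: 3,105 ÷ 7,650 = 40.6%, within the 43% cap
LTV = 209,500/363,000 = 57.7% ≤ 85%
Employment 24 ≥ 6 months
All requirements met. Score 749 falls in the 743–779 tier → 10.375%.

Approved at 10.375%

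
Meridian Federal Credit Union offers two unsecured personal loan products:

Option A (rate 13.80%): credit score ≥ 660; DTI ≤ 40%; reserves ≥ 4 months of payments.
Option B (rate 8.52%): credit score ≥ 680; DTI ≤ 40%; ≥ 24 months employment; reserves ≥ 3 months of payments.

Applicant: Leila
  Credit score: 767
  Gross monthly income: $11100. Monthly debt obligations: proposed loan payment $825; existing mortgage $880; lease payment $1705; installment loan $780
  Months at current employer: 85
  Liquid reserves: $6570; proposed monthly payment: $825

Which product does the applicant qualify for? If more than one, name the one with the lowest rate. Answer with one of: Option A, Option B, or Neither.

Option B

Total debts = (825 + 880 + 1,705 + 780) = 4,190; DTI = 4,190/11,100 = 37.7%.
Reserves = 6,570/825 = 8.0 months.
Option A: score 767 ≥ 660; DTI 37.7% ≤ 40%; reserves 8.0 ≥ 4 mo → qualifies.
Option B: score 767 ≥ 680; DTI 37.7% ≤ 40%; employment 85 ≥ 24 mo; reserves 8.0 ≥ 3 mo → qualifies.
Qualifying: Option A, Option B. Lowest rate is 8.52% → Option B.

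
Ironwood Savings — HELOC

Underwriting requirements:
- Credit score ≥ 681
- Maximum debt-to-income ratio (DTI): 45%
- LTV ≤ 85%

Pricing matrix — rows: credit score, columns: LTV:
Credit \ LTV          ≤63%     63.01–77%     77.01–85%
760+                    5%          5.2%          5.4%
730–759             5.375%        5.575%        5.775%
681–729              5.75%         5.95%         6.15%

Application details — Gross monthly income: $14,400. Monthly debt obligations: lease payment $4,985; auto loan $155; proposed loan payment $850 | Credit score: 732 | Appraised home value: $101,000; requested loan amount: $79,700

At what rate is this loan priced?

Credit score 732 ≥ 681; Total monthly debts = (4,985 + 155 + 850) = 5,990. DTI: 5,990 ÷ 14,400 = 41.6%, within the 45% cap
Loan-to-value = 79,700/101,000 = 78.9% — pass (85% max)
Score 732 is in the 730–759 band; LTV 78.9% is in the 77.01–85% band → 5.775%.

5.775%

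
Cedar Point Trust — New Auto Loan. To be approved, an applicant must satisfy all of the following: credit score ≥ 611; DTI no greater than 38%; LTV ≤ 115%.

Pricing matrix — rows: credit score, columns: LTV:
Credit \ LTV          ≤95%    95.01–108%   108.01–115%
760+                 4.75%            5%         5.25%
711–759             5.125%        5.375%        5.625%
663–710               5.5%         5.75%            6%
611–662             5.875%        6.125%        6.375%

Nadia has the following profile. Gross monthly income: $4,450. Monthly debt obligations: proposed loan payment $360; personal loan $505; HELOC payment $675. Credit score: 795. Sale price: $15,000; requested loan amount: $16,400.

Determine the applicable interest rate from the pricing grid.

Credit score 795 ≥ 611; Total monthly debts = (360 + 505 + 675) = 1,540. DTI: 1,540 ÷ 4,450 = 34.6%, within the 38% cap
LTV: 16,400 ÷ 15,000 = 109.3%, within 115% cap
Row: 795 falls in 760+. Column: 109.3% falls in 108.01–115%. Rate = 5.25%.

5.25%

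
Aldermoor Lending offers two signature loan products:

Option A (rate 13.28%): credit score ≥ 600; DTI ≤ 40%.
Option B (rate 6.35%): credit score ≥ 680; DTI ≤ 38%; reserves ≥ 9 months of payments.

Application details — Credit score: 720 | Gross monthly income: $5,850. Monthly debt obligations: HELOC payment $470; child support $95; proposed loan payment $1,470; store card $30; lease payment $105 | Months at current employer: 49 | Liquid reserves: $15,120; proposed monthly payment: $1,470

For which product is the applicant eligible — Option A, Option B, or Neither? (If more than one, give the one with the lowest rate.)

Total debts = (470 + 95 + 1,470 + 30 + 105) = 2,170; DTI = 2,170/5,850 = 37.1%.
Reserves = 15,120/1,470 = 10.3 months.
Option A: score 720 ≥ 600; DTI 37.1% ≤ 40% → qualifies.
Option B: score 720 ≥ 680; DTI 37.1% ≤ 38%; reserves 10.3 ≥ 9 mo → qualifies.
Qualifying: Option A, Option B. Lowest rate is 6.35% → Option B.

Option B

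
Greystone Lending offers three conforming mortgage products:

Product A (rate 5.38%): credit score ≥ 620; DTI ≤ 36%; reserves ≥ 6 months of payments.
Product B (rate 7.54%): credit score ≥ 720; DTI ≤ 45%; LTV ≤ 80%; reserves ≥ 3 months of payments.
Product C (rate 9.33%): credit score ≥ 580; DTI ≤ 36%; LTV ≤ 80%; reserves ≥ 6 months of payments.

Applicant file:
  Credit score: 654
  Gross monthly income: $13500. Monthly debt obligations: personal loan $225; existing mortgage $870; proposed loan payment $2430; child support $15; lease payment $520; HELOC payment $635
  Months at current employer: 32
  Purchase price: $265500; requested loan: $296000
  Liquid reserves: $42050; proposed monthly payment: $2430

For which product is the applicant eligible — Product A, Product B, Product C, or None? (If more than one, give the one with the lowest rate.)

Product A

Total debts = (225 + 870 + 2,430 + 15 + 520 + 635) = 4,695; DTI = 4,695/13,500 = 34.8%.
LTV = 296,000/265,500 = 111.5%.
Reserves = 42,050/2,430 = 17.3 months.
Product A: score 654 ≥ 620; DTI 34.8% ≤ 36%; reserves 17.3 ≥ 6 mo → qualifies.
Product B: score 654 < 720; DTI 34.8% ≤ 45%; LTV 111.5% > 80%; reserves 17.3 ≥ 3 mo → does not qualify.
Product C: score 654 ≥ 580; DTI 34.8% ≤ 36%; LTV 111.5% > 80%; reserves 17.3 ≥ 6 mo → does not qualify.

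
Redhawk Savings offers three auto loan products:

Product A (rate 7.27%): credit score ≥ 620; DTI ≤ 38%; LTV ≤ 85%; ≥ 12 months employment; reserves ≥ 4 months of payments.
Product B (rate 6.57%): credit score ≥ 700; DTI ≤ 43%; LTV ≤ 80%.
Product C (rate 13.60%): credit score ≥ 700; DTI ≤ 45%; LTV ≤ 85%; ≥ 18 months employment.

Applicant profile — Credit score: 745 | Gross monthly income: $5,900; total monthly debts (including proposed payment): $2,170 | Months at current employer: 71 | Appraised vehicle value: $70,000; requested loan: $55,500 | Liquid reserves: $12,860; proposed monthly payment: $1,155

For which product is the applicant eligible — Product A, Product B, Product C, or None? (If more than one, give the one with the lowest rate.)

Product B

DTI = 2,170/5,900 = 36.8%.
LTV = 55,500/70,000 = 79.3%.
Reserves = 12,860/1,155 = 11.1 months.
Product A: score 745 ≥ 620; DTI 36.8% ≤ 38%; LTV 79.3% ≤ 85%; employment 71 ≥ 12 mo; reserves 11.1 ≥ 4 mo → qualifies.
Product B: score 745 ≥ 700; DTI 36.8% ≤ 43%; LTV 79.3% ≤ 80% → qualifies.
Product C: score 745 ≥ 700; DTI 36.8% ≤ 45%; LTV 79.3% ≤ 85%; employment 71 ≥ 18 mo → qualifies.
Qualifying: Product A, Product B, Product C. Lowest rate is 6.57% → Product B.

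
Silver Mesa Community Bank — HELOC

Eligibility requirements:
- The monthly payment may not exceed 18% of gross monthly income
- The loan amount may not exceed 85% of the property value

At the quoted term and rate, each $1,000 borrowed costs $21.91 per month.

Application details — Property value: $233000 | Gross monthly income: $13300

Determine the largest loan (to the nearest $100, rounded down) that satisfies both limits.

Payment cap: 18% × $13,300 = $2,394/month.
At $21.91 per $1,000, that supports 2,394/21.91 × 1,000 ≈ $109,265 → $109,200.
LTV cap: 85% × $233,000 = $198,050 → $198,000.
Binding constraint: payment-to-income.

$109,200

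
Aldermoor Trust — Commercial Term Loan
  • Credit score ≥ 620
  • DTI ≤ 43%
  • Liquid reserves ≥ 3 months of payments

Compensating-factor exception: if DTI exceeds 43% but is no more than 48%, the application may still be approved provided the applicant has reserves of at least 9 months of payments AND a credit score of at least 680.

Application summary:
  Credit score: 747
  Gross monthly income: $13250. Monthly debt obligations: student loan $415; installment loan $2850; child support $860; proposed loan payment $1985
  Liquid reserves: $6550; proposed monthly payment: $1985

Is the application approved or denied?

Denied

Credit score 747 ≥ 620 (meets base)
Total debts = (415 + 2,850 + 860 + 1,985) = 6,110. DTI = 6,110/13,250 = 46.1% > 43% — standard DTI limit exceeded.
Liquid reserves cover 6,550/1,985 = 3.3 months — ≥ 3 required
DTI 46.1% is within the 43%–48% exception band; checking compensating factors.
Override check — reserves: 3.3 mo (short of 9); score: 747 (ok).
Compensating-factor requirement not fully met.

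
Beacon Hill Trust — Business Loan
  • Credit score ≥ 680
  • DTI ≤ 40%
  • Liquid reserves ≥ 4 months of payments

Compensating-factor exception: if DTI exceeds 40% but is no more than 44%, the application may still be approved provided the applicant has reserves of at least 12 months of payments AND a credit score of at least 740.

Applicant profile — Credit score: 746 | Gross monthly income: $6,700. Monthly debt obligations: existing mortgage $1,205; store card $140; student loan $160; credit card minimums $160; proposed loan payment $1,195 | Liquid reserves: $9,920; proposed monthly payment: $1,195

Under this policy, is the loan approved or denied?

Denied

Credit score 746 ≥ 680 (meets base)
Total debts = (1,205 + 140 + 160 + 160 + 1,195) = 2,860. DTI: 2,860 ÷ 6,700 = 42.7%, over the 40% base limit.
Liquid reserves cover 9,920/1,195 = 8.3 months — ≥ 4 required
42.7% falls in the override range (40%–44%), so the compensating-factor test applies.
Reserves 8.3 < 12 months; credit score 746 ≥ 740.
Override conditions not both satisfied; exception does not apply.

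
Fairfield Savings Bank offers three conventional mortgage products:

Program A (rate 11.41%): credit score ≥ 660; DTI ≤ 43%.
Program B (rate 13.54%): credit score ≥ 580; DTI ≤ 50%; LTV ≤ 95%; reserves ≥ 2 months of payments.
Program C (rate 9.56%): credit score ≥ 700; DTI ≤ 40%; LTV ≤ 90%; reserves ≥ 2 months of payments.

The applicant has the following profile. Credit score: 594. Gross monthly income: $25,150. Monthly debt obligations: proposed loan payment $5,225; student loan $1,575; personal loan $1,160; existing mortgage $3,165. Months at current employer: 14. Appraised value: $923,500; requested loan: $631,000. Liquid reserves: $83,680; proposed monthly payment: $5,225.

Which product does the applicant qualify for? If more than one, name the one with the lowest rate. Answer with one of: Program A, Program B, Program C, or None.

Total debts = (5,225 + 1,575 + 1,160 + 3,165) = 11,125; DTI = 11,125/25,150 = 44.2%.
LTV = 631,000/923,500 = 68.3%.
Reserves = 83,680/5,225 = 16.0 months.
Program A: score 594 < 660; DTI 44.2% > 43% → does not qualify.
Program B: score 594 ≥ 580; DTI 44.2% ≤ 50%; LTV 68.3% ≤ 95%; reserves 16.0 ≥ 2 mo → qualifies.
Program C: score 594 < 700; DTI 44.2% > 40%; LTV 68.3% ≤ 90%; reserves 16.0 ≥ 2 mo → does not qualify.

Program B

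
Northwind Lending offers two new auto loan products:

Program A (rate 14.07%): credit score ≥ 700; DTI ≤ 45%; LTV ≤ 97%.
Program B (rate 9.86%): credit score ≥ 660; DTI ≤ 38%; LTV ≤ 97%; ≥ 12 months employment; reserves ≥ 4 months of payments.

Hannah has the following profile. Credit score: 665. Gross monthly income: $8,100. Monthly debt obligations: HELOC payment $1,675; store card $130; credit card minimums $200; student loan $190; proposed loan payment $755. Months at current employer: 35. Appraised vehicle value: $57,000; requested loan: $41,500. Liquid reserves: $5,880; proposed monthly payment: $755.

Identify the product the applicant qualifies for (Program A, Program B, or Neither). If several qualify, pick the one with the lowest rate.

Total debts = (1,675 + 130 + 200 + 190 + 755) = 2,950; DTI = 2,950/8,100 = 36.4%.
LTV = 41,500/57,000 = 72.8%.
Reserves = 5,880/755 = 7.8 months.
Program A: score 665 < 700; DTI 36.4% ≤ 45%; LTV 72.8% ≤ 97% → does not qualify.
Program B: score 665 ≥ 660; DTI 36.4% ≤ 38%; LTV 72.8% ≤ 97%; employment 35 ≥ 12 mo; reserves 7.8 ≥ 4 mo → qualifies.

Program B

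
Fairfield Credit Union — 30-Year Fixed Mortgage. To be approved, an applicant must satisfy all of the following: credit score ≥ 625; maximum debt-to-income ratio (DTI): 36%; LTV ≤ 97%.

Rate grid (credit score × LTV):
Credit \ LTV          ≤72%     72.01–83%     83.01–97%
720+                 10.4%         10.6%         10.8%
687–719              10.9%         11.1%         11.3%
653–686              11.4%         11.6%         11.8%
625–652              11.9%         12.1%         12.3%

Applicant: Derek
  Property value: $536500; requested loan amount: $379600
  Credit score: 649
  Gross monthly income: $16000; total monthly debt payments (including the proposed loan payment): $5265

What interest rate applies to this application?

Credit score 649 ≥ 625; DTI = 5,265/16,000 = 32.9% ≤ 36%
LTV: 379,600 ÷ 536,500 = 70.8%, within 97% cap
Score 649 is in the 625–652 band; LTV 70.8% is in the ≤72% band → 11.9%.

11.9%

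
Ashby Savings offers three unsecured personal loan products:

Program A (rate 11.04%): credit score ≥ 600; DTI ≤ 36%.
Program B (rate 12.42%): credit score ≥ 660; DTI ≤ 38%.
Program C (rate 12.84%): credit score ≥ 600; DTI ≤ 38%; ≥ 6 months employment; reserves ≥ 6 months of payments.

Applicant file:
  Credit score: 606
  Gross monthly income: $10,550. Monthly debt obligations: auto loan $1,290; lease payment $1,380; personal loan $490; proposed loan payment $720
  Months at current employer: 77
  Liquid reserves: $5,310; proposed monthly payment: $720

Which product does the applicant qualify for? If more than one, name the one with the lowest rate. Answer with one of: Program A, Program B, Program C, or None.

Total debts = (1,290 + 1,380 + 490 + 720) = 3,880; DTI = 3,880/10,550 = 36.8%.
Reserves = 5,310/720 = 7.4 months.
Program A: score 606 ≥ 600; DTI 36.8% > 36% → does not qualify.
Program B: score 606 < 660; DTI 36.8% ≤ 38% → does not qualify.
Program C: score 606 ≥ 600; DTI 36.8% ≤ 38%; employment 77 ≥ 6 mo; reserves 7.4 ≥ 6 mo → qualifies.

Program C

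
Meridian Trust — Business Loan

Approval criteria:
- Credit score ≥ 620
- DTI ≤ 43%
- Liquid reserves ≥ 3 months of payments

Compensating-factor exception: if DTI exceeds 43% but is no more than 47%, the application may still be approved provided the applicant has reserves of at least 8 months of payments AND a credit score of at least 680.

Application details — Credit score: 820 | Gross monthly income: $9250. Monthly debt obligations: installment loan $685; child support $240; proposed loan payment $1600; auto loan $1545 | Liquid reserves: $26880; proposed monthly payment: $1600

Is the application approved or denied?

Credit score 820 ≥ 620 (meets base)
Total debts = (685 + 240 + 1,600 + 1,545) = 4,070. DTI: 4,070 ÷ 9,250 = 44%, over the 43% base limit.
Reserves = 26,880/1,600 = 16.8 months ≥ 3
DTI 44% is within the 43%–47% exception band; checking compensating factors.
Reserves 16.8 ≥ 8 months; credit score 820 ≥ 680.
Both override conditions satisfied; DTI exception granted.

Approved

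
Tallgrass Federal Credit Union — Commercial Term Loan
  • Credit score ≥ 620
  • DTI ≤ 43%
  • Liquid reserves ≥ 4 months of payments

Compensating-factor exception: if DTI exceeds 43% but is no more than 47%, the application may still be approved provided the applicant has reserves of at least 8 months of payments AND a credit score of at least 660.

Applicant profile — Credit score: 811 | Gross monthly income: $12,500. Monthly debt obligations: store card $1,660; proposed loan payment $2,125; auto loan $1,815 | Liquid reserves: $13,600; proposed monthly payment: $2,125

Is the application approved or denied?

Denied

Credit score 811 ≥ 620 (meets base)
Total debts = (1,660 + 2,125 + 1,815) = 5,600. DTI: 5,600 ÷ 12,500 = 44.8%, over the 43% base limit.
Reserves: 13,600 ÷ 2,125 = 6.4 months (meets 4-month minimum)
DTI 44.8% is within the 43%–47% exception band; checking compensating factors.
Reserves 6.4 < 8 months; credit score 811 ≥ 660.
Override conditions not both satisfied; exception does not apply.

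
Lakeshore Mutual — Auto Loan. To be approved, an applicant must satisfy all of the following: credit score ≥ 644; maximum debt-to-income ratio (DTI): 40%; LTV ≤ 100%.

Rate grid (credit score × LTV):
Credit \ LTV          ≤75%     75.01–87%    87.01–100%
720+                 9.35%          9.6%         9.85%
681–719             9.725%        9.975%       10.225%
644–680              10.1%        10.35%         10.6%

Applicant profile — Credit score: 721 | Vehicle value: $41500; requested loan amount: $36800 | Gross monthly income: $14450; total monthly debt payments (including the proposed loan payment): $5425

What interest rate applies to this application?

9.85%

Credit score 721 ≥ 644; DTI: 5,425 ÷ 14,450 = 37.5%, within the 40% cap
LTV: 36,800 ÷ 41,500 = 88.7%, within 100% cap
Row: 721 falls in 720+. Column: 88.7% falls in 87.01–100%. Rate = 9.85%.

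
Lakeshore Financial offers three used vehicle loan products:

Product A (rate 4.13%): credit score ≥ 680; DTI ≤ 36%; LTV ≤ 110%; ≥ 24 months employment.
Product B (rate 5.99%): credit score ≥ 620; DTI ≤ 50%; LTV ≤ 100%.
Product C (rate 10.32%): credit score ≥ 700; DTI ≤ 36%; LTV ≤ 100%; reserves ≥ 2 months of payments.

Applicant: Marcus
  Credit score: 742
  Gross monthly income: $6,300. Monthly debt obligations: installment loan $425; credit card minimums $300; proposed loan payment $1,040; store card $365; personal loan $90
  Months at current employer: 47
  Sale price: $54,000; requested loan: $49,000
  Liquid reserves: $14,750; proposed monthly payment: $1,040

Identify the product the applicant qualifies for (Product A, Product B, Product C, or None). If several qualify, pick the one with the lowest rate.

Product A

Total debts = (425 + 300 + 1,040 + 365 + 90) = 2,220; DTI = 2,220/6,300 = 35.2%.
LTV = 49,000/54,000 = 90.7%.
Reserves = 14,750/1,040 = 14.2 months.
Product A: score 742 ≥ 680; DTI 35.2% ≤ 36%; LTV 90.7% ≤ 110%; employment 47 ≥ 24 mo → qualifies.
Product B: score 742 ≥ 620; DTI 35.2% ≤ 50%; LTV 90.7% ≤ 100% → qualifies.
Product C: score 742 ≥ 700; DTI 35.2% ≤ 36%; LTV 90.7% ≤ 100%; reserves 14.2 ≥ 2 mo → qualifies.
Qualifying: Product A, Product B, Product C. Lowest rate is 4.13% → Product A.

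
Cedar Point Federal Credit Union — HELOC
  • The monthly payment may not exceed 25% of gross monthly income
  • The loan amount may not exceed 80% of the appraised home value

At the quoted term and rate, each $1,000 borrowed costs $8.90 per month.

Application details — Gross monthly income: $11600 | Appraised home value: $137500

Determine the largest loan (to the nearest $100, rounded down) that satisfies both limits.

$110,000

Payment cap: 25% × $11,600 = $2,900/month.
At $8.90 per $1,000, that supports 2,900/8.90 × 1,000 ≈ $325,842 → $325,800.
LTV cap: 80% × $137,500 = $110,000 → $110,000.
Binding constraint: loan-to-value.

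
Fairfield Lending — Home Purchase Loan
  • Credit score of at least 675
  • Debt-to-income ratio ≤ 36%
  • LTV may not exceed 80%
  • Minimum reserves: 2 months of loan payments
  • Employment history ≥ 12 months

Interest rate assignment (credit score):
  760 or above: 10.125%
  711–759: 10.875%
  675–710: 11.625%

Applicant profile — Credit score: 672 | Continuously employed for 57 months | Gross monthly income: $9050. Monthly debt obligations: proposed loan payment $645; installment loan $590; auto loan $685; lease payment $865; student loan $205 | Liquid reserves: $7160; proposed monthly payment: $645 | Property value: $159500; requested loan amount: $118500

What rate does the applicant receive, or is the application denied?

Denied

Credit score 672 < 675 (below minimum)
Total monthly debts = (645 + 590 + 685 + 865 + 205) = 2,990. Debt-to-income = 2,990/9,050 = 33% — meets 36% limit
Employment 57 ≥ 12 months
LTV: 118,500 ÷ 159,500 = 74.3%, within 80% cap
Reserves = 7,160/645 = 11.1 months ≥ 2
Not all requirements met → denied.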